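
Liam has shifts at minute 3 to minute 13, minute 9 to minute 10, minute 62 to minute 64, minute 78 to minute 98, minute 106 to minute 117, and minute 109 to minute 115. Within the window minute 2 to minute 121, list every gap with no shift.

minute 2 to minute 3, minute 13 to minute 62, minute 64 to minute 78, minute 98 to minute 106, minute 117 to minute 121

Covered (merged): minute 3 to minute 13, minute 62 to minute 64, minute 78 to minute 98, minute 106 to minute 117.
Complement within minute 2 to minute 121: minute 2 to minute 3, minute 13 to minute 62, minute 64 to minute 78, minute 98 to minute 106, minute 117 to minute 121.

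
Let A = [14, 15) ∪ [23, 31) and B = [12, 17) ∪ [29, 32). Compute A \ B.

[23, 29)

[14, 15): entirely removed.
[23, 31) \ B = [23, 29).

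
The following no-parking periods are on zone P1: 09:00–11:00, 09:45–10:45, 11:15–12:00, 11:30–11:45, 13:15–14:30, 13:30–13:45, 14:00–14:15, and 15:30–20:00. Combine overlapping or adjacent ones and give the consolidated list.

09:00–11:00, 11:15–12:00, 13:15–14:30, 15:30–20:00

09:45–10:45 overlaps/touches 09:00–11:00 → extend to 09:00–11:00.
11:15–12:00 is disjoint → start new block.
11:30–11:45 overlaps/touches 11:15–12:00 → extend to 11:15–12:00.
13:15–14:30 is disjoint → start new block.
13:30–13:45 overlaps/touches 13:15–14:30 → extend to 13:15–14:30.
14:00–14:15 overlaps/touches 13:15–14:30 → extend to 13:15–14:30.
15:30–20:00 is disjoint → start new block.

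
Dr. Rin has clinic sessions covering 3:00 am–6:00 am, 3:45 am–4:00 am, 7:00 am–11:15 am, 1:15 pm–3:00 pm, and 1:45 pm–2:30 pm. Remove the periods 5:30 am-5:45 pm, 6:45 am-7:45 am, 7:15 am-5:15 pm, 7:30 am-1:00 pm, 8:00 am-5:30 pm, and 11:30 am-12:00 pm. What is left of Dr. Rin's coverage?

3:00 am–5:30 am

Merge the first list: 3:00 am–6:00 am, 7:00 am–11:15 am, 1:15 pm–3:00 pm.
Merge the second list: 5:30 am–5:45 pm.
3:00 am–6:00 am minus B → 3:00 am–5:30 am.
7:00 am–11:15 am: fully covered by B → removed.
1:15 pm–3:00 pm: fully covered by B → removed.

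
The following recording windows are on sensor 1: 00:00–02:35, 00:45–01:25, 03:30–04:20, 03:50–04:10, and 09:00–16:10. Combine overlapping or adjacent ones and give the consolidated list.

00:00–02:35, 03:30–04:20, 09:00–16:10

00:45–01:25 overlaps/touches 00:00–02:35 → extend to 00:00–02:35.
03:30–04:20 is disjoint → start new block.
03:50–04:10 overlaps/touches 03:30–04:20 → extend to 03:30–04:20.
09:00–16:10 is disjoint → start new block.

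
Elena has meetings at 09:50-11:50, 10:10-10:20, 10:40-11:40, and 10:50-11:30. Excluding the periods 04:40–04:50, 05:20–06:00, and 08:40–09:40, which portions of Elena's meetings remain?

A, merged: 09:50-11:50.
09:50-11:50: nothing removed.

09:50-11:50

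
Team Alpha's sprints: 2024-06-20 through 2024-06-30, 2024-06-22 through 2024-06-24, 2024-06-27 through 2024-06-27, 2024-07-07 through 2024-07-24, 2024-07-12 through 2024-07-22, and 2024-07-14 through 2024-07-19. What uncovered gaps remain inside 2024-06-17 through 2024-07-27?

Covered (merged): 2024-06-20 through 2024-06-30, 2024-07-07 through 2024-07-24.
Complement within 2024-06-17 through 2024-07-27: 2024-06-17 through 2024-06-19, 2024-07-01 through 2024-07-06, 2024-07-25 through 2024-07-27.

2024-06-17 through 2024-06-19, 2024-07-01 through 2024-07-06, 2024-07-25 through 2024-07-27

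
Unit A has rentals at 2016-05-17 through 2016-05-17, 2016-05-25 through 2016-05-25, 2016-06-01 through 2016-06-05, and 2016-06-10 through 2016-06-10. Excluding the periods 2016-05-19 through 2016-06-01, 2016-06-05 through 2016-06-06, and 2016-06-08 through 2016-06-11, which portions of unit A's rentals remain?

2016-05-17 through 2016-05-17: nothing removed.
2016-05-25 through 2016-05-25: entirely removed.
2016-06-01 through 2016-06-05 \ B = 2016-06-02 through 2016-06-04.
2016-06-10 through 2016-06-10: entirely removed.

2016-05-17 through 2016-05-17, 2016-06-02 through 2016-06-04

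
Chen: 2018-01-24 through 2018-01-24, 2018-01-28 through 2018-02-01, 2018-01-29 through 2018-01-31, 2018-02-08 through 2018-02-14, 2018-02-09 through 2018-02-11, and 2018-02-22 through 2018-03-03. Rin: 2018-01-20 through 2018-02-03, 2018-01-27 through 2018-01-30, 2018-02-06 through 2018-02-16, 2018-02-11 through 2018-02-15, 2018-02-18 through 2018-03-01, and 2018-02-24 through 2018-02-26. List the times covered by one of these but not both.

2018-01-20 through 2018-01-23, 2018-01-25 through 2018-01-27, 2018-02-02 through 2018-02-03, 2018-02-06 through 2018-02-07, 2018-02-15 through 2018-02-16, 2018-02-18 through 2018-02-21, 2018-03-02 through 2018-03-03

Merge the first list: 2018-01-24 through 2018-01-24, 2018-01-28 through 2018-02-01, 2018-02-08 through 2018-02-14, 2018-02-22 through 2018-03-03.
Merge the second list: 2018-01-20 through 2018-02-03, 2018-02-06 through 2018-02-16, 2018-02-18 through 2018-03-01.
A \ B = 2018-03-02 through 2018-03-03.
B \ A = 2018-01-20 through 2018-01-23, 2018-01-25 through 2018-01-27, 2018-02-02 through 2018-02-03, 2018-02-06 through 2018-02-07, 2018-02-15 through 2018-02-16, 2018-02-18 through 2018-02-21.
Union of the two gives the symmetric difference.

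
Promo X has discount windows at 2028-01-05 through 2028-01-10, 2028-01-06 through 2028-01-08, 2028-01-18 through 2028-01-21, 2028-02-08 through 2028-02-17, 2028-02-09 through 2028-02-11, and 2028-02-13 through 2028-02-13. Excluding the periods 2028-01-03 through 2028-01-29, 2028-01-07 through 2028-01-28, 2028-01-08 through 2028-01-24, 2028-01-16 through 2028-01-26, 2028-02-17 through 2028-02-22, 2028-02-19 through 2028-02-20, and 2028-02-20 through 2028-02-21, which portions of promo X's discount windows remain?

A, merged: 2028-01-05 through 2028-01-10, 2028-01-18 through 2028-01-21, 2028-02-08 through 2028-02-17.
B, merged: 2028-01-03 through 2028-01-29, 2028-02-17 through 2028-02-22.
2028-01-05 through 2028-01-10: entirely removed.
2028-01-18 through 2028-01-21: entirely removed.
2028-02-08 through 2028-02-17 \ B = 2028-02-08 through 2028-02-16.

2028-02-08 through 2028-02-16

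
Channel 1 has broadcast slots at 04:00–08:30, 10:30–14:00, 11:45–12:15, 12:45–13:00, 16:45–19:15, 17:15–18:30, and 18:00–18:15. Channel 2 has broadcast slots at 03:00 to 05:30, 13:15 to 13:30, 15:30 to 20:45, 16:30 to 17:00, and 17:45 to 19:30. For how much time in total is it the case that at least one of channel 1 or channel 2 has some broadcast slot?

Merge the first list: 04:00-08:30, 10:30-14:00, 16:45-19:15.
Merge the second list: 03:00-05:30, 13:15-13:30, 15:30-20:45.
A ∪ B = 03:00-08:30, 10:30-14:00, 15:30-20:45.
Total: 5 h 30 min + 3 h 30 min + 5 h 15 min = 14 h 15 min.

14 h 15 min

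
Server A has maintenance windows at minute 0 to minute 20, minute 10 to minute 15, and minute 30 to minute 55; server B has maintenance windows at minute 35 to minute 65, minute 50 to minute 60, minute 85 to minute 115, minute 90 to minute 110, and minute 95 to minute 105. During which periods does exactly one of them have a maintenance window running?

First set merges to minute 0 to minute 20, minute 30 to minute 55.
Second set merges to minute 35 to minute 65, minute 85 to minute 115.
Only in the first: minute 0 to minute 20, minute 30 to minute 35.
Only in the second: minute 55 to minute 65, minute 85 to minute 115.
Together these are the periods covered by exactly one.

minute 0 to minute 20, minute 30 to minute 35, minute 55 to minute 65, minute 85 to minute 115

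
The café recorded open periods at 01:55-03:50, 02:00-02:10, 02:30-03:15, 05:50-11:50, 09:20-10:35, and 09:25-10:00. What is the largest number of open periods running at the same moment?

Walk the sorted start/end points keeping a running depth.
The depth first hits 3 at 09:25.

3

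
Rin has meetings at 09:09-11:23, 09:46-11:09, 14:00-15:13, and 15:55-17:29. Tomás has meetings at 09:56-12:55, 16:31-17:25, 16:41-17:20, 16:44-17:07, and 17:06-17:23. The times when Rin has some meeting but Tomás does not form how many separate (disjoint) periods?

First set merges to 09:09–11:23, 14:00–15:13, 15:55–17:29.
Second set merges to 09:56–12:55, 16:31–17:25.
A \ B = 09:09–09:56, 14:00–15:13, 15:55–16:31, 17:25–17:29.
That is 4 disjoint pieces.

4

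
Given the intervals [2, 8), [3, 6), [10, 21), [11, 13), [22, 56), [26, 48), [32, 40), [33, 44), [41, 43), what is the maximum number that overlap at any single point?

Walk the sorted start/end points keeping a running depth.
The depth first hits 4 at 33.

4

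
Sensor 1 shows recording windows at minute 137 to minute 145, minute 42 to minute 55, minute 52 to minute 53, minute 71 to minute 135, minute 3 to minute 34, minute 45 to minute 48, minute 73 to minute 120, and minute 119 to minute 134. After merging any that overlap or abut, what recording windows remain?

Sort by start: minute 3 to minute 34, minute 42 to minute 55, minute 45 to minute 48, minute 52 to minute 53, minute 71 to minute 135, minute 73 to minute 120, minute 119 to minute 134, minute 137 to minute 145.
minute 42 to minute 55 is disjoint → start new block.
minute 45 to minute 48 overlaps/touches minute 42 to minute 55 → extend to minute 42 to minute 55.
minute 52 to minute 53 overlaps/touches minute 42 to minute 55 → extend to minute 42 to minute 55.
minute 71 to minute 135 is disjoint → start new block.
minute 73 to minute 120 overlaps/touches minute 71 to minute 135 → extend to minute 71 to minute 135.
minute 119 to minute 134 overlaps/touches minute 71 to minute 135 → extend to minute 71 to minute 135.
minute 137 to minute 145 is disjoint → start new block.

minute 3 to minute 34, minute 42 to minute 55, minute 71 to minute 135, minute 137 to minute 145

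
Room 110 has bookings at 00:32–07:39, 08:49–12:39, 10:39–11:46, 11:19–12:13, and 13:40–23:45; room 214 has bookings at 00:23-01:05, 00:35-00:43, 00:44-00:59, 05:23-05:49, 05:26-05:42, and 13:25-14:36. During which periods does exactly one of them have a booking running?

First set merges to 00:32–07:39, 08:49–12:39, 13:40–23:45.
Second set merges to 00:23–01:05, 05:23–05:49, 13:25–14:36.
A but not B: 01:05–05:23, 05:49–07:39, 08:49–12:39, 14:36–23:45.
B but not A: 00:23–00:32, 13:25–13:40.
Combining gives A △ B.

00:23–00:32, 01:05–05:23, 05:49–07:39, 08:49–12:39, 13:25–13:40, 14:36–23:45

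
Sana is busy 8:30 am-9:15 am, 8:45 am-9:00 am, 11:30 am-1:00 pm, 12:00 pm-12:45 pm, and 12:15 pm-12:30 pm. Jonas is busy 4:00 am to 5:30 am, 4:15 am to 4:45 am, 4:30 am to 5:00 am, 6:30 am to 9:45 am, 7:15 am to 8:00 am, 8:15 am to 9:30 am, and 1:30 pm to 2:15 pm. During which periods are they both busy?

8:30 am–9:15 am

Merge the first list: 8:30 am–9:15 am, 11:30 am–1:00 pm.
Merge the second list: 4:00 am–5:30 am, 6:30 am–9:45 am, 1:30 pm–2:15 pm.
8:30 am–9:15 am meets the second set on 8:30 am–9:15 am.
11:30 am–1:00 pm: no overlap with the second set.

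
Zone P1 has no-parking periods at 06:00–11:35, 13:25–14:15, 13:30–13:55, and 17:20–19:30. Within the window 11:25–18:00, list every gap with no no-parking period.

11:35–13:25, 14:15–17:20

After merging, the occupied span is 06:00–11:35, 13:25–14:15, 17:20–19:30.
Uncovered inside 11:25–18:00: 11:35–13:25, 14:15–17:20.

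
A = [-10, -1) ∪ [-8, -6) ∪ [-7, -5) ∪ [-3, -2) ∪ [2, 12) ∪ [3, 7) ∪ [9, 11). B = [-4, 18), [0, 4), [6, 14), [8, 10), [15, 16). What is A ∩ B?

Merge the first list: [-10, -1), [2, 12).
Merge the second list: [-4, 18).
[-10, -1) meets the second set on [-4, -1).
[2, 12) meets the second set on [2, 12).

[-4, -1) ∪ [2, 12)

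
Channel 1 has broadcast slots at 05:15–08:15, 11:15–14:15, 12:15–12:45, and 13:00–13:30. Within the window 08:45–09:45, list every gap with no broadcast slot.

The merged coverage is 05:15–08:15, 11:15–14:15.
Uncovered inside 08:45–09:45: 08:45–09:45.

08:45–09:45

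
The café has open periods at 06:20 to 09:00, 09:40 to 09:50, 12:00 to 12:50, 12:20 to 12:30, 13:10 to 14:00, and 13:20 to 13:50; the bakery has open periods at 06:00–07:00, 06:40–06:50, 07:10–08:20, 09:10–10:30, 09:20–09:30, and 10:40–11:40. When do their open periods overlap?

06:20–07:00, 07:10–08:20, 09:40–09:50

First set merges to 06:20–09:00, 09:40–09:50, 12:00–12:50, 13:10–14:00.
Second set merges to 06:00–07:00, 07:10–08:20, 09:10–10:30, 10:40–11:40.
06:20–09:00 overlaps B on 06:20–07:00, 07:10–08:20.
09:40–09:50 overlaps B on 09:40–09:50.
12:00–12:50 falls entirely outside B.
13:10–14:00 falls entirely outside B.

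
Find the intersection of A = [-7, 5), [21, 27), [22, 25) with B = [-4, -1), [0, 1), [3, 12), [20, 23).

[-4, -1) ∪ [0, 1) ∪ [3, 5) ∪ [21, 23)

Merge the first list: [-7, 5), [21, 27).
[-7, 5) meets the second set on [-4, -1), [0, 1), [3, 5).
[21, 27) meets the second set on [21, 23).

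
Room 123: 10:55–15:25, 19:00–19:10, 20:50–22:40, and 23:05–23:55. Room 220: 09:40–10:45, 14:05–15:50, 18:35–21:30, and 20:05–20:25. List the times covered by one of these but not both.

09:40–10:45, 10:55–14:05, 15:25–15:50, 18:35–19:00, 19:10–20:50, 21:30–22:40, 23:05–23:55

Merge the second list: 09:40–10:45, 14:05–15:50, 18:35–21:30.
Only in the first: 10:55–14:05, 21:30–22:40, 23:05–23:55.
Only in the second: 09:40–10:45, 15:25–15:50, 18:35–19:00, 19:10–20:50.
Together these are the periods covered by exactly one.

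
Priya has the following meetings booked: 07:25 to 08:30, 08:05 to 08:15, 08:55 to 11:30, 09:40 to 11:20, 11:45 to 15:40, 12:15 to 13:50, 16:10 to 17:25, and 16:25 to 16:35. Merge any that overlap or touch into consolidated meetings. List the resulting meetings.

07:25–08:30, 08:55–11:30, 11:45–15:40, 16:10–17:25

08:05–08:15 overlaps/touches 07:25–08:30 → extend to 07:25–08:30.
08:55–11:30 is disjoint → start new block.
09:40–11:20 overlaps/touches 08:55–11:30 → extend to 08:55–11:30.
11:45–15:40 is disjoint → start new block.
12:15–13:50 overlaps/touches 11:45–15:40 → extend to 11:45–15:40.
16:10–17:25 is disjoint → start new block.
16:25–16:35 overlaps/touches 16:10–17:25 → extend to 16:10–17:25.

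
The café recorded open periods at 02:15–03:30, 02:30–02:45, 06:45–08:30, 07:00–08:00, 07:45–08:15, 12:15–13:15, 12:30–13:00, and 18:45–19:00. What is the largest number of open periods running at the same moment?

3

At 07:45, 3 of the intervals are simultaneously active.
No point has more.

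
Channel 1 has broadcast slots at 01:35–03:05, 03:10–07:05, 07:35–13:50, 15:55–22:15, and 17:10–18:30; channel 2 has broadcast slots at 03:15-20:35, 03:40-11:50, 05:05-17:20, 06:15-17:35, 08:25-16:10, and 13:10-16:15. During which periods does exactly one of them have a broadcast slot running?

01:35–03:05, 03:10–03:15, 07:05–07:35, 13:50–15:55, 20:35–22:15

Merge the first list: 01:35–03:05, 03:10–07:05, 07:35–13:50, 15:55–22:15.
Merge the second list: 03:15–20:35.
Only in the first: 01:35–03:05, 03:10–03:15, 20:35–22:15.
Only in the second: 07:05–07:35, 13:50–15:55.
Together these are the periods covered by exactly one.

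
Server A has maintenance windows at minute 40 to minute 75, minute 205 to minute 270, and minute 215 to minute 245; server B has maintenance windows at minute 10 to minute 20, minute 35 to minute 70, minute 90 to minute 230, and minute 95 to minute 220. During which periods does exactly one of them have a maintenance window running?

minute 10 to minute 20, minute 35 to minute 40, minute 70 to minute 75, minute 90 to minute 205, minute 230 to minute 270

First set merges to minute 40 to minute 75, minute 205 to minute 270.
Second set merges to minute 10 to minute 20, minute 35 to minute 70, minute 90 to minute 230.
A but not B: minute 70 to minute 75, minute 230 to minute 270.
B but not A: minute 10 to minute 20, minute 35 to minute 40, minute 90 to minute 205.
Combining gives A △ B.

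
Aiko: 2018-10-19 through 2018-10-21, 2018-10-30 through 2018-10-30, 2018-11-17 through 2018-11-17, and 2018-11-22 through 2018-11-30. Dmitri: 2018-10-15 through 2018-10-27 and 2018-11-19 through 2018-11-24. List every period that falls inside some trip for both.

2018-10-19 through 2018-10-21 overlaps B on 2018-10-19 through 2018-10-21.
2018-10-30 through 2018-10-30 falls entirely outside B.
2018-11-17 through 2018-11-17 falls entirely outside B.
2018-11-22 through 2018-11-30 overlaps B on 2018-11-22 through 2018-11-24.

2018-10-19 through 2018-10-21, 2018-11-22 through 2018-11-24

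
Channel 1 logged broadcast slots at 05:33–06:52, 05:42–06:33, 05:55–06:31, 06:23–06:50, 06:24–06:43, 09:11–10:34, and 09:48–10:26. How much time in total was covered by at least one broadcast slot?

Merged: 05:33–06:52, 09:11–10:34.
Lengths: 1 h 19 min + 1 h 23 min = 2 h 42 min.

2 h 42 min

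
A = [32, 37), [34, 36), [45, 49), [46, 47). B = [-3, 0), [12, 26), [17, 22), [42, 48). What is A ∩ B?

[45, 48)

A, merged: [32, 37), [45, 49).
B, merged: [-3, 0), [12, 26), [42, 48).
[32, 37) meets no B interval.
[45, 49) ∩ B → [45, 48).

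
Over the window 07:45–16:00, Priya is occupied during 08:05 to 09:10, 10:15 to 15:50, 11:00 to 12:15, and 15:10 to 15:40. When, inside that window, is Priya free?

07:45–08:05, 09:10–10:15, 15:50–16:00

Covered (merged): 08:05–09:10, 10:15–15:50.
Complement within 07:45–16:00: 07:45–08:05, 09:10–10:15, 15:50–16:00.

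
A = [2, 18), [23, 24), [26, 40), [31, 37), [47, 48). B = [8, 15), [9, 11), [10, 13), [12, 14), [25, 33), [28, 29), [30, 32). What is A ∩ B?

[8, 15) ∪ [26, 33)

First set merges to [2, 18), [23, 24), [26, 40), [47, 48).
Second set merges to [8, 15), [25, 33).
[2, 18) overlaps B on [8, 15).
[23, 24) falls entirely outside B.
[26, 40) overlaps B on [26, 33).
[47, 48) falls entirely outside B.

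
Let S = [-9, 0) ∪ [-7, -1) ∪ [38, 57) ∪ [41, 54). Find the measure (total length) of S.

Merged: [-9, 0), [38, 57).
Lengths: 9 + 19 = 28.

28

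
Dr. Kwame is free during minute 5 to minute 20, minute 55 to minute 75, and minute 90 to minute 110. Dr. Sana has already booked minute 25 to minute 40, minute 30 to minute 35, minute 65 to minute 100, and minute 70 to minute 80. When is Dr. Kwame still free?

minute 5 to minute 20, minute 55 to minute 65, minute 100 to minute 110

Merge the second list: minute 25 to minute 40, minute 65 to minute 100.
minute 5 to minute 20: no B overlap → unchanged.
minute 55 to minute 75 minus B → minute 55 to minute 65.
minute 90 to minute 110 minus B → minute 100 to minute 110.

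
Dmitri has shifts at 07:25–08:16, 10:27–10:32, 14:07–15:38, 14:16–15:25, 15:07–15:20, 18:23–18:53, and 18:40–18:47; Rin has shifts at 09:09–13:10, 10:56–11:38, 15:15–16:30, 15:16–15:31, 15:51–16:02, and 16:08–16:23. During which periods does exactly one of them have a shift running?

07:25-08:16, 09:09-10:27, 10:32-13:10, 14:07-15:15, 15:38-16:30, 18:23-18:53

First set merges to 07:25-08:16, 10:27-10:32, 14:07-15:38, 18:23-18:53.
Second set merges to 09:09-13:10, 15:15-16:30.
Only in the first: 07:25-08:16, 14:07-15:15, 18:23-18:53.
Only in the second: 09:09-10:27, 10:32-13:10, 15:38-16:30.
Together these are the periods covered by exactly one.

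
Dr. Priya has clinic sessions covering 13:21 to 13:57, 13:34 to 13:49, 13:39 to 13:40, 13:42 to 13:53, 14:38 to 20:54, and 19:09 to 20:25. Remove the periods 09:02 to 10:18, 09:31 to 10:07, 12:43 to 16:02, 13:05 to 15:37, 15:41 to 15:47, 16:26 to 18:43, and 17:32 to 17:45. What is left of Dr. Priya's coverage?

16:02–16:26, 18:43–20:54

A, merged: 13:21–13:57, 14:38–20:54.
B, merged: 09:02–10:18, 12:43–16:02, 16:26–18:43.
13:21–13:57: entirely removed.
14:38–20:54 \ B = 16:02–16:26, 18:43–20:54.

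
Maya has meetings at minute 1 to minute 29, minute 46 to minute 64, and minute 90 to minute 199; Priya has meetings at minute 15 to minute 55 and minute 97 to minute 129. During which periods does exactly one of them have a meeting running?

A \ B = minute 1 to minute 15, minute 55 to minute 64, minute 90 to minute 97, minute 129 to minute 199.
B \ A = minute 29 to minute 46.
Union of the two gives the symmetric difference.

minute 1 to minute 15, minute 29 to minute 46, minute 55 to minute 64, minute 90 to minute 97, minute 129 to minute 199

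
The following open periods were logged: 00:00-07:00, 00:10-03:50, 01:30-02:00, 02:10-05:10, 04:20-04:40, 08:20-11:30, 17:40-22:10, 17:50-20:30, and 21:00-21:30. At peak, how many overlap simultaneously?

Sweep endpoints in order; track running count of active intervals.
Peak of 3 reached at 01:30.

3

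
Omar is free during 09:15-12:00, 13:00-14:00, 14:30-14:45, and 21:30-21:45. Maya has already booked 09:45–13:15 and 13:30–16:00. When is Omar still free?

09:15-09:45, 13:15-13:30, 21:30-21:45

09:15-12:00 \ B = 09:15-09:45.
13:00-14:00 \ B = 13:15-13:30.
14:30-14:45: entirely removed.
21:30-21:45: nothing removed.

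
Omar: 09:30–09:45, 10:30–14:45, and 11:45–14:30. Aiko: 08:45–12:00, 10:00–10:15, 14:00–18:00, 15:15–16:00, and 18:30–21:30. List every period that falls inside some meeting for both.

A, merged: 09:30–09:45, 10:30–14:45.
B, merged: 08:45–12:00, 14:00–18:00, 18:30–21:30.
09:30–09:45 overlaps B on 09:30–09:45.
10:30–14:45 overlaps B on 10:30–12:00, 14:00–14:45.

09:30–09:45, 10:30–12:00, 14:00–14:45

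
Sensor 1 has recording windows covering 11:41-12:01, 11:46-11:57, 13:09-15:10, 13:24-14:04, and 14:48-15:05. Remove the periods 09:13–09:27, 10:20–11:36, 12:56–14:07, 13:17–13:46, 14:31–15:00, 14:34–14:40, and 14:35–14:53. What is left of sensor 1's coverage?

Merge the first list: 11:41–12:01, 13:09–15:10.
Merge the second list: 09:13–09:27, 10:20–11:36, 12:56–14:07, 14:31–15:00.
11:41–12:01: no B overlap → unchanged.
13:09–15:10 minus B → 14:07–14:31, 15:00–15:10.

11:41–12:01, 14:07–14:31, 15:00–15:10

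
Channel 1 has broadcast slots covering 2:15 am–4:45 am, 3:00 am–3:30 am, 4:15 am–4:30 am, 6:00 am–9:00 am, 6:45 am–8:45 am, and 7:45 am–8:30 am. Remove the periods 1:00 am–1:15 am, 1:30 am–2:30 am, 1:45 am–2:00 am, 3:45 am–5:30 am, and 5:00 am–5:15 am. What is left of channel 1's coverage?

2:30 am–3:45 am, 6:00 am–9:00 am

A, merged: 2:15 am–4:45 am, 6:00 am–9:00 am.
B, merged: 1:00 am–1:15 am, 1:30 am–2:30 am, 3:45 am–5:30 am.
2:15 am–4:45 am with B removed leaves 2:30 am–3:45 am.
6:00 am–9:00 am is untouched.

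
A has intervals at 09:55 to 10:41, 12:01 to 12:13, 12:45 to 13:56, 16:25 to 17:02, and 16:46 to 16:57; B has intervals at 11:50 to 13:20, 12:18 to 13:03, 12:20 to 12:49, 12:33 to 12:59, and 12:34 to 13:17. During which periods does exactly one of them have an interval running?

Merge the first list: 09:55–10:41, 12:01–12:13, 12:45–13:56, 16:25–17:02.
Merge the second list: 11:50–13:20.
A \ B = 09:55–10:41, 13:20–13:56, 16:25–17:02.
B \ A = 11:50–12:01, 12:13–12:45.
Union of the two gives the symmetric difference.

09:55–10:41, 11:50–12:01, 12:13–12:45, 13:20–13:56, 16:25–17:02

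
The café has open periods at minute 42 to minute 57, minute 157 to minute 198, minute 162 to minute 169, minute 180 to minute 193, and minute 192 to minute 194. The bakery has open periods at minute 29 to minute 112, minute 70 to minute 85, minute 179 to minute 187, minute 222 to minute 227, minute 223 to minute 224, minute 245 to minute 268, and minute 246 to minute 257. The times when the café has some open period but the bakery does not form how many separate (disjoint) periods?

A, merged: minute 42 to minute 57, minute 157 to minute 198.
B, merged: minute 29 to minute 112, minute 179 to minute 187, minute 222 to minute 227, minute 245 to minute 268.
A \ B = minute 157 to minute 179, minute 187 to minute 198.
That is 2 disjoint pieces.

2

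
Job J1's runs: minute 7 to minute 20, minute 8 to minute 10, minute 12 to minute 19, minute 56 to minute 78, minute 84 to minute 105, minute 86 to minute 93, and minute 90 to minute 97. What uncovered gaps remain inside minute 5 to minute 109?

After merging, the occupied span is minute 7 to minute 20, minute 56 to minute 78, minute 84 to minute 105.
Complement within minute 5 to minute 109: minute 5 to minute 7, minute 20 to minute 56, minute 78 to minute 84, minute 105 to minute 109.

minute 5 to minute 7, minute 20 to minute 56, minute 78 to minute 84, minute 105 to minute 109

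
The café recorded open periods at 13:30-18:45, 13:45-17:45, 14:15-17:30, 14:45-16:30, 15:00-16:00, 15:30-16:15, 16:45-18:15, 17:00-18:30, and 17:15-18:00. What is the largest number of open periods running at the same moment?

6

At 15:30, 6 of the intervals are simultaneously active.
No point has more.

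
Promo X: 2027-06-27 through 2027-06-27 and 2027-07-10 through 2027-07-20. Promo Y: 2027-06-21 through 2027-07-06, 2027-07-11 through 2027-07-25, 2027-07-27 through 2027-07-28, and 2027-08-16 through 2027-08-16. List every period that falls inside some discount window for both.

2027-06-27 through 2027-06-27, 2027-07-11 through 2027-07-20

2027-06-27 through 2027-06-27 meets the second set on 2027-06-27 through 2027-06-27.
2027-07-10 through 2027-07-20 meets the second set on 2027-07-11 through 2027-07-20.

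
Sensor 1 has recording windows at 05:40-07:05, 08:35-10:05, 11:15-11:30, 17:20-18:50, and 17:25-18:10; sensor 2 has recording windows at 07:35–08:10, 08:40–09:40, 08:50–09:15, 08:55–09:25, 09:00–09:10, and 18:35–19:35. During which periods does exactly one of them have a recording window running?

05:40–07:05, 07:35–08:10, 08:35–08:40, 09:40–10:05, 11:15–11:30, 17:20–18:35, 18:50–19:35

A, merged: 05:40–07:05, 08:35–10:05, 11:15–11:30, 17:20–18:50.
B, merged: 07:35–08:10, 08:40–09:40, 18:35–19:35.
A but not B: 05:40–07:05, 08:35–08:40, 09:40–10:05, 11:15–11:30, 17:20–18:35.
B but not A: 07:35–08:10, 18:50–19:35.
Combining gives A △ B.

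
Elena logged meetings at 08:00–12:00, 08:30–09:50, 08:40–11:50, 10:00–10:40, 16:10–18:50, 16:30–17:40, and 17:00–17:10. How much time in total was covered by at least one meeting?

Merged: 08:00–12:00, 16:10–18:50.
Lengths: 4 h + 2 h 40 min = 6 h 40 min.

6 h 40 min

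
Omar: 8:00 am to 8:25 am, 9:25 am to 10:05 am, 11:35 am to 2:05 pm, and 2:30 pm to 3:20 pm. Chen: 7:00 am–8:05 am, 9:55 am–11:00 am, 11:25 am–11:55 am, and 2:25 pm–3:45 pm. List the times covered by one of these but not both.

A but not B: 8:05 am–8:25 am, 9:25 am–9:55 am, 11:55 am–2:05 pm.
B but not A: 7:00 am–8:00 am, 10:05 am–11:00 am, 11:25 am–11:35 am, 2:25 pm–2:30 pm, 3:20 pm–3:45 pm.
Combining gives A △ B.

7:00 am–8:00 am, 8:05 am–8:25 am, 9:25 am–9:55 am, 10:05 am–11:00 am, 11:25 am–11:35 am, 11:55 am–2:05 pm, 2:25 pm–2:30 pm, 3:20 pm–3:45 pm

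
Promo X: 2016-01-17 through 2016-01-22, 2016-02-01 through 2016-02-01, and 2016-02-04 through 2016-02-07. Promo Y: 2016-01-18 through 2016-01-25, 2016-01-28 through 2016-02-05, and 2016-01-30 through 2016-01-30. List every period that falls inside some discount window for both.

2016-01-18 through 2016-01-22, 2016-02-01 through 2016-02-01, 2016-02-04 through 2016-02-05

B, merged: 2016-01-18 through 2016-01-25, 2016-01-28 through 2016-02-05.
2016-01-17 through 2016-01-22 overlaps B on 2016-01-18 through 2016-01-22.
2016-02-01 through 2016-02-01 overlaps B on 2016-02-01 through 2016-02-01.
2016-02-04 through 2016-02-07 overlaps B on 2016-02-04 through 2016-02-05.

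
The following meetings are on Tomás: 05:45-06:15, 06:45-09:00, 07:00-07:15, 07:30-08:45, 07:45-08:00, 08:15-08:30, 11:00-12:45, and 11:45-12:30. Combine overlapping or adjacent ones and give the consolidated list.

05:45–06:15, 06:45–09:00, 11:00–12:45

06:45–09:00 is disjoint → start new block.
07:00–07:15 overlaps/touches 06:45–09:00 → extend to 06:45–09:00.
07:30–08:45 overlaps/touches 06:45–09:00 → extend to 06:45–09:00.
07:45–08:00 overlaps/touches 06:45–09:00 → extend to 06:45–09:00.
08:15–08:30 overlaps/touches 06:45–09:00 → extend to 06:45–09:00.
11:00–12:45 is disjoint → start new block.
11:45–12:30 overlaps/touches 11:00–12:45 → extend to 11:00–12:45.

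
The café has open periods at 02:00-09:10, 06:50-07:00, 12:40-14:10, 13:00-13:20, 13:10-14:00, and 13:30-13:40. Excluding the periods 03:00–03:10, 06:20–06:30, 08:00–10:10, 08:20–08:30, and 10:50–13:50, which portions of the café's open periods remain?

Merge the first list: 02:00–09:10, 12:40–14:10.
Merge the second list: 03:00–03:10, 06:20–06:30, 08:00–10:10, 10:50–13:50.
02:00–09:10 with B removed leaves 02:00–03:00, 03:10–06:20, 06:30–08:00.
12:40–14:10 with B removed leaves 13:50–14:10.

02:00–03:00, 03:10–06:20, 06:30–08:00, 13:50–14:10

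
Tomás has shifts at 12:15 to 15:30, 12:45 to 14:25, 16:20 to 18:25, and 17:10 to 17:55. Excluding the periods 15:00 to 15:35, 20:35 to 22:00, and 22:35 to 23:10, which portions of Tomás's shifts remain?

12:15-15:00, 16:20-18:25

First set merges to 12:15-15:30, 16:20-18:25.
12:15-15:30 \ B = 12:15-15:00.
16:20-18:25: nothing removed.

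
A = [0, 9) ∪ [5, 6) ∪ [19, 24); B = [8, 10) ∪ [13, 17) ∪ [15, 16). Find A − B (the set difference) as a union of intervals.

First set merges to [0, 9), [19, 24).
Second set merges to [8, 10), [13, 17).
[0, 9) \ B = [0, 8).
[19, 24): nothing removed.

[0, 8) ∪ [19, 24)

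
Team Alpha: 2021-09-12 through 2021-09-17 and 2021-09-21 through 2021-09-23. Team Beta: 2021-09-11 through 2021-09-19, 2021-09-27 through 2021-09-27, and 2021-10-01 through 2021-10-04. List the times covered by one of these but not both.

2021-09-11 through 2021-09-11, 2021-09-18 through 2021-09-19, 2021-09-21 through 2021-09-23, 2021-09-27 through 2021-09-27, 2021-10-01 through 2021-10-04

A \ B = 2021-09-21 through 2021-09-23.
B \ A = 2021-09-11 through 2021-09-11, 2021-09-18 through 2021-09-19, 2021-09-27 through 2021-09-27, 2021-10-01 through 2021-10-04.
Union of the two gives the symmetric difference.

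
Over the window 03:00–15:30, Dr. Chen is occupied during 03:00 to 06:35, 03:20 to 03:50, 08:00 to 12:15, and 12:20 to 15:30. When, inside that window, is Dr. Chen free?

06:35-08:00, 12:15-12:20

After merging, the occupied span is 03:00-06:35, 08:00-12:15, 12:20-15:30.
Gaps within 03:00-15:30: 06:35-08:00, 12:15-12:20.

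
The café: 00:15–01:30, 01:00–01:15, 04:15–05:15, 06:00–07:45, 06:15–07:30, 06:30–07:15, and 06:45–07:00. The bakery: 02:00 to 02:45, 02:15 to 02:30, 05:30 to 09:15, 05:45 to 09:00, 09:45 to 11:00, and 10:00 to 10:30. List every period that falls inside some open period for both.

06:00–07:45

First set merges to 00:15–01:30, 04:15–05:15, 06:00–07:45.
Second set merges to 02:00–02:45, 05:30–09:15, 09:45–11:00.
00:15–01:30 falls entirely outside B.
04:15–05:15 falls entirely outside B.
06:00–07:45 overlaps B on 06:00–07:45.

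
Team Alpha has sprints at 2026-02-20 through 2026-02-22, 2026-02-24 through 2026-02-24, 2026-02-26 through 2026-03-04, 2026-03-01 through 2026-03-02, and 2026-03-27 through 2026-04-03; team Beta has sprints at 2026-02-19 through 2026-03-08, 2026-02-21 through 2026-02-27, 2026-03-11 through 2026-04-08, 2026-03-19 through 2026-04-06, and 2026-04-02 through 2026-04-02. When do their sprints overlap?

2026-02-20 through 2026-02-22, 2026-02-24 through 2026-02-24, 2026-02-26 through 2026-03-04, 2026-03-27 through 2026-04-03

A, merged: 2026-02-20 through 2026-02-22, 2026-02-24 through 2026-02-24, 2026-02-26 through 2026-03-04, 2026-03-27 through 2026-04-03.
B, merged: 2026-02-19 through 2026-03-08, 2026-03-11 through 2026-04-08.
2026-02-20 through 2026-02-22 ∩ B → 2026-02-20 through 2026-02-22.
2026-02-24 through 2026-02-24 ∩ B → 2026-02-24 through 2026-02-24.
2026-02-26 through 2026-03-04 ∩ B → 2026-02-26 through 2026-03-04.
2026-03-27 through 2026-04-03 ∩ B → 2026-03-27 through 2026-04-03.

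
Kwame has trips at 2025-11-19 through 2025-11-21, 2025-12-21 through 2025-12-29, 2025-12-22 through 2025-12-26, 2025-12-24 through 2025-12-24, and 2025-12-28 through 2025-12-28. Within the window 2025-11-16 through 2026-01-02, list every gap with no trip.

2025-11-16 through 2025-11-18, 2025-11-22 through 2025-12-20, 2025-12-30 through 2026-01-02

Covered (merged): 2025-11-19 through 2025-11-21, 2025-12-21 through 2025-12-29.
Uncovered inside 2025-11-16 through 2026-01-02: 2025-11-16 through 2025-11-18, 2025-11-22 through 2025-12-20, 2025-12-30 through 2026-01-02.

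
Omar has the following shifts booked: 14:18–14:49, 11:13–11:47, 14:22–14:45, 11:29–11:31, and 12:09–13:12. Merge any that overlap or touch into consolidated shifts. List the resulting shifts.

Sort by start: 11:13–11:47, 11:29–11:31, 12:09–13:12, 14:18–14:49, 14:22–14:45.
11:29–11:31 overlaps/touches 11:13–11:47 → extend to 11:13–11:47.
12:09–13:12 is disjoint → start new block.
14:18–14:49 is disjoint → start new block.
14:22–14:45 overlaps/touches 14:18–14:49 → extend to 14:18–14:49.

11:13–11:47, 12:09–13:12, 14:18–14:49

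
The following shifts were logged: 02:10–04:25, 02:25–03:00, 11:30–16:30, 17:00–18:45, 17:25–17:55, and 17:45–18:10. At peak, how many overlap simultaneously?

At 17:45, 3 of the intervals are simultaneously active.
No point has more.

3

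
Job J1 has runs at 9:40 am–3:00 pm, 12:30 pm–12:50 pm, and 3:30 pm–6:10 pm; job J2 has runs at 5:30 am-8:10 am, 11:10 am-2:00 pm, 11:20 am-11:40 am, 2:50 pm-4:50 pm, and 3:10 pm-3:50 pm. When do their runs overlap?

Merge the first list: 9:40 am–3:00 pm, 3:30 pm–6:10 pm.
Merge the second list: 5:30 am–8:10 am, 11:10 am–2:00 pm, 2:50 pm–4:50 pm.
9:40 am–3:00 pm meets the second set on 11:10 am–2:00 pm, 2:50 pm–3:00 pm.
3:30 pm–6:10 pm meets the second set on 3:30 pm–4:50 pm.

11:10 am–2:00 pm, 2:50 pm–3:00 pm, 3:30 pm–4:50 pm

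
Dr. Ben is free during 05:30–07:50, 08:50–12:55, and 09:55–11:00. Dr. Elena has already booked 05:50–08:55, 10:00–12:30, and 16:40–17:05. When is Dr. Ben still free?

A, merged: 05:30-07:50, 08:50-12:55.
05:30-07:50 \ B = 05:30-05:50.
08:50-12:55 \ B = 08:55-10:00, 12:30-12:55.

05:30-05:50, 08:55-10:00, 12:30-12:55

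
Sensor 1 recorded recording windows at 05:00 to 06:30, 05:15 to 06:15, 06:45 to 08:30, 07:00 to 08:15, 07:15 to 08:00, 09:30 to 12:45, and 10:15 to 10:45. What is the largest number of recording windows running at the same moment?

3

Walk the sorted start/end points keeping a running depth.
The depth first hits 3 at 07:15.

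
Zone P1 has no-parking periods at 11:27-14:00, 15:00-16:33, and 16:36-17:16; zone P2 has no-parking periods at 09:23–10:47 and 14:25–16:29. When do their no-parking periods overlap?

11:27–14:00 meets no B interval.
15:00–16:33 ∩ B → 15:00–16:29.
16:36–17:16 meets no B interval.

15:00–16:29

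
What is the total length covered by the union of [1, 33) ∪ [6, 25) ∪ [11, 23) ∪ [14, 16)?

32

Merged: [1, 33).
Length: 32.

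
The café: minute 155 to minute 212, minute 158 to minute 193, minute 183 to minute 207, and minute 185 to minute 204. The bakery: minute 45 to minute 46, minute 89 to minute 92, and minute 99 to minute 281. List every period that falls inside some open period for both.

minute 155 to minute 212

A, merged: minute 155 to minute 212.
minute 155 to minute 212 meets the second set on minute 155 to minute 212.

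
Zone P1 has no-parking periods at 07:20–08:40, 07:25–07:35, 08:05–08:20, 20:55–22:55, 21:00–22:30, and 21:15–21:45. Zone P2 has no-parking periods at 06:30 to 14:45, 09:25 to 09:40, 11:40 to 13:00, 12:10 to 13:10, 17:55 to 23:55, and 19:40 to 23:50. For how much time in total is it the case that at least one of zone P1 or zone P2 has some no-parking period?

First set merges to 07:20–08:40, 20:55–22:55.
Second set merges to 06:30–14:45, 17:55–23:55.
A ∪ B = 06:30–14:45, 17:55–23:55.
Total: 8 h 15 min + 6 h = 14 h 15 min.

14 h 15 min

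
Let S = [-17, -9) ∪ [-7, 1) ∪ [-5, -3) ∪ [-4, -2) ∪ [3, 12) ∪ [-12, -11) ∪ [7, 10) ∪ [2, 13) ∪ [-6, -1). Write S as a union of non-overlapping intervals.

Sort by start: [-17, -9), [-12, -11), [-7, 1), [-6, -1), [-5, -3), [-4, -2), [2, 13), [3, 12), [7, 10).
[-12, -11) overlaps/touches [-17, -9) → extend to [-17, -9).
[-7, 1) is disjoint → start new block.
[-6, -1) overlaps/touches [-7, 1) → extend to [-7, 1).
[-5, -3) overlaps/touches [-7, 1) → extend to [-7, 1).
[-4, -2) overlaps/touches [-7, 1) → extend to [-7, 1).
[2, 13) is disjoint → start new block.
[3, 12) overlaps/touches [2, 13) → extend to [2, 13).
[7, 10) overlaps/touches [2, 13) → extend to [2, 13).

[-17, -9) ∪ [-7, 1) ∪ [2, 13)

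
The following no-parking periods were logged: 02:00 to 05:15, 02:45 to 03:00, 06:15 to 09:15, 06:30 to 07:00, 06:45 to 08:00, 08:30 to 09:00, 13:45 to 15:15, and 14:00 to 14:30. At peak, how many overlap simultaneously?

3

Walk the sorted start/end points keeping a running depth.
The depth first hits 3 at 06:45.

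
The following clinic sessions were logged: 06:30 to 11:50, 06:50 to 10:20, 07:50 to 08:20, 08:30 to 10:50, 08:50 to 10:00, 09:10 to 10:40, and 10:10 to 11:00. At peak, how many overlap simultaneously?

Walk the sorted start/end points keeping a running depth.
The depth first hits 5 at 09:10.

5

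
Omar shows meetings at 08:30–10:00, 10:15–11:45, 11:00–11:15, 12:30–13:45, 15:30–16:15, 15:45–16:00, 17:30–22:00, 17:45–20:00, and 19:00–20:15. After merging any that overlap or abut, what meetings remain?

10:15–11:45 is disjoint → start new block.
11:00–11:15 overlaps/touches 10:15–11:45 → extend to 10:15–11:45.
12:30–13:45 is disjoint → start new block.
15:30–16:15 is disjoint → start new block.
15:45–16:00 overlaps/touches 15:30–16:15 → extend to 15:30–16:15.
17:30–22:00 is disjoint → start new block.
17:45–20:00 overlaps/touches 17:30–22:00 → extend to 17:30–22:00.
19:00–20:15 overlaps/touches 17:30–22:00 → extend to 17:30–22:00.

08:30–10:00, 10:15–11:45, 12:30–13:45, 15:30–16:15, 17:30–22:00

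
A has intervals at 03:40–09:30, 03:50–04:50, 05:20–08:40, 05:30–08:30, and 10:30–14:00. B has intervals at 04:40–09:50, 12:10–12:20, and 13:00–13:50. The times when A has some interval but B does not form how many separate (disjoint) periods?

Merge the first list: 03:40–09:30, 10:30–14:00.
A \ B = 03:40–04:40, 10:30–12:10, 12:20–13:00, 13:50–14:00.
That is 4 disjoint pieces.

4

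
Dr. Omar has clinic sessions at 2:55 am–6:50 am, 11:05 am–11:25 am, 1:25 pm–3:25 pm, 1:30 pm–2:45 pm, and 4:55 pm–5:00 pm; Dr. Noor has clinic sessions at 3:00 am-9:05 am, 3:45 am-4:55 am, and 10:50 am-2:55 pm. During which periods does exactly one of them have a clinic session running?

2:55 am–3:00 am, 6:50 am–9:05 am, 10:50 am–11:05 am, 11:25 am–1:25 pm, 2:55 pm–3:25 pm, 4:55 pm–5:00 pm

First set merges to 2:55 am–6:50 am, 11:05 am–11:25 am, 1:25 pm–3:25 pm, 4:55 pm–5:00 pm.
Second set merges to 3:00 am–9:05 am, 10:50 am–2:55 pm.
A but not B: 2:55 am–3:00 am, 2:55 pm–3:25 pm, 4:55 pm–5:00 pm.
B but not A: 6:50 am–9:05 am, 10:50 am–11:05 am, 11:25 am–1:25 pm.
Combining gives A △ B.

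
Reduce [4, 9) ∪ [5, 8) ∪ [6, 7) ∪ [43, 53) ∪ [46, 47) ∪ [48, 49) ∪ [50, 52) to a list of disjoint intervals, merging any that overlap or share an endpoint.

[5, 8) overlaps/touches [4, 9) → extend to [4, 9).
[6, 7) overlaps/touches [4, 9) → extend to [4, 9).
[43, 53) is disjoint → start new block.
[46, 47) overlaps/touches [43, 53) → extend to [43, 53).
[48, 49) overlaps/touches [43, 53) → extend to [43, 53).
[50, 52) overlaps/touches [43, 53) → extend to [43, 53).

[4, 9) ∪ [43, 53)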